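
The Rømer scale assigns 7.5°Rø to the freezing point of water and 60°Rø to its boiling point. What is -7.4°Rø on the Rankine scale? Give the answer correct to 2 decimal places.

440.58°R

Linear interpolation between the fixed points: C = (-7.4 - 7.5) × 100 / (60 - 7.5) = -28.3810°C.
Then -28.3810 × 1.8 + 491.67 = 440.58°R.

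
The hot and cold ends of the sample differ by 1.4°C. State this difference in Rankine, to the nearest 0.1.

An interval of 1°C corresponds to 1.8°R.
1.4 × 1.8 = 2.5.

2.5°R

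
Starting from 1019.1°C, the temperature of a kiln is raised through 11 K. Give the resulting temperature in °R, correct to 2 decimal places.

The 11 K change is an interval; Kelvin and Celsius degrees are the same size, so ΔC = +11°C.
Final Celsius temperature: 1019.1000 + 11.0000 = 1030.1000°C.
In Rankine: 1030.1000 × 1.8 + 491.67 = 2345.85°R.

2345.85°R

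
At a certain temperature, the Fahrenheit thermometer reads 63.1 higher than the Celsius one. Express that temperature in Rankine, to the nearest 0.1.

Let x be the Celsius reading; then the Fahrenheit reading is 1.8·x + 32.
(1.8·x + 32) - x = 63.1  ⇒  (0.8)·x = 31.1  ⇒  x = 38.8750°C.
In Rankine: 38.8750 × 1.8 + 491.67 = 561.6°R.

561.6°R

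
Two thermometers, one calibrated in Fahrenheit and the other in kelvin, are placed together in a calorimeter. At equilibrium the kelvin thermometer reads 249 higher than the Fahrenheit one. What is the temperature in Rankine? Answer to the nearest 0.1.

474.0°R

Let x be the Fahrenheit reading; then the kelvin reading is 5/9·x + 255.372.
(5/9·x + 255.372) - x = 249  ⇒  (-4/9)·x = -6.37222  ⇒  x = 14.3375°F.
In Celsius: (14.3375 - 32) × 5/9 = -9.8125°C.
In Rankine: -9.8125 × 1.8 + 491.67 = 474.0°R.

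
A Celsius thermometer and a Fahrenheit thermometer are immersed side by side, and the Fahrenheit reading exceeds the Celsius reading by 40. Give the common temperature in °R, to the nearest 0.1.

509.7°R

Let x be the Celsius reading; then the Fahrenheit reading is 1.8·x + 32.
(1.8·x + 32) - x = 40  ⇒  (0.8)·x = 8  ⇒  x = 10.0000°C.
In Rankine: 10.0000 × 1.8 + 491.67 = 509.7°R.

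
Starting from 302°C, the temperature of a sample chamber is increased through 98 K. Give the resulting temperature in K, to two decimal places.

673.15 K

The 98 K change is an interval; Kelvin and Celsius degrees are the same size, so ΔC = +98°C.
Final Celsius temperature: 302.0000 + 98.0000 = 400.0000°C.
In kelvin: 400.0000 + 273.15 = 673.15 K.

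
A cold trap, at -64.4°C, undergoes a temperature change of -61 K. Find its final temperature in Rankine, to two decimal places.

265.95°R

The 61 K change is an interval; Kelvin and Celsius degrees are the same size, so ΔC = -61°C.
Final Celsius temperature: -64.4000 - 61.0000 = -125.4000°C.
In Rankine: -125.4000 × 1.8 + 491.67 = 265.95°R.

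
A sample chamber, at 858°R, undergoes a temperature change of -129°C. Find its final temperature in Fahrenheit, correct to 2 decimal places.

Initial temperature in Celsius: (858 - 491.67) × 5/9 = 203.5167°C.
Final Celsius temperature: 203.5167 - 129.0000 = 74.5167°C.
In Fahrenheit: 74.5167 × 1.8 + 32 = 166.13°F.

166.13°F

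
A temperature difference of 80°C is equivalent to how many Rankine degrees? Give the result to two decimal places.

For a temperature interval the offset drops out; only the factor 1.8 applies.
80 × 1.8 = 144.00.

144.00°R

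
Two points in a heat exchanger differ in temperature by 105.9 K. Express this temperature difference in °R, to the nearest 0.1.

190.6°R

For a temperature interval the offset drops out; only the factor 1.8 applies.
105.9 × 1.8 = 190.6.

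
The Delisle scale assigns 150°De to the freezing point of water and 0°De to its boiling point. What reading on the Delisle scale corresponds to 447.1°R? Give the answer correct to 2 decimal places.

187.14°De

First in Celsius: (447.1 - 491.67) × 5/9 = -24.7611°C.
Linearly onto the Delisle scale: 150 + (-24.7611 / 100) × (0 - 150) = 187.14°De.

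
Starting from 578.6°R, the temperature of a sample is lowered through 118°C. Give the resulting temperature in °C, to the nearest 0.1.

Initial temperature in Celsius: (578.6 - 491.67) × 5/9 = 48.2944°C.
Final Celsius temperature: 48.2944 - 118.0000 = -69.7056°C.

-69.7°C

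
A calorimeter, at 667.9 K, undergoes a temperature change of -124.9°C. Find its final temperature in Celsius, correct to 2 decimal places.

Initial temperature in Celsius: 667.9 - 273.15 = 394.7500°C.
Final Celsius temperature: 394.7500 - 124.9000 = 269.8500°C.

269.85°C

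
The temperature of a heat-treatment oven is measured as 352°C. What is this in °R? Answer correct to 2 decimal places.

1125.27°R

In Rankine: 352.0000 × 1.8 + 491.67 = 1125.27°R.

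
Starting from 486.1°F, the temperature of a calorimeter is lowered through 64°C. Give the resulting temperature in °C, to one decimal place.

Initial temperature in Celsius: (486.1 - 32) × 5/9 = 252.2778°C.
Final Celsius temperature: 252.2778 - 64.0000 = 188.2778°C.

188.3°C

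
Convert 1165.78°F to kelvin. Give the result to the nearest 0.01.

In Celsius: (1165.78 - 32) × 5/9 = 629.8778°C.
In kelvin: 629.8778 + 273.15 = 903.03 K.

903.03 K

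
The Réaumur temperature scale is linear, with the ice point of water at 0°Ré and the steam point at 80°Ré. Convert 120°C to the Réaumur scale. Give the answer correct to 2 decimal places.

Linearly onto the Réaumur scale: 0 + (120.0000 / 100) × (80 - 0) = 96.00°Ré.

96.00°Ré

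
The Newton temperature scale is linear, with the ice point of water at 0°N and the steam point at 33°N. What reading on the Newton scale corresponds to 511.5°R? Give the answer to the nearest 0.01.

First in Celsius: (511.5 - 491.67) × 5/9 = 11.0167°C.
Linearly onto the Newton scale: 0 + (11.0167 / 100) × (33 - 0) = 3.64°N.

3.64°N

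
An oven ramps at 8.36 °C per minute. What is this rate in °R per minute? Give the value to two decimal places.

15.05 °R/minute

The quantity depends on a temperature interval, so only the ratio of degree sizes applies; the offset between the scales is irrelevant.
A change of 1°C is a change of 1.8°R, so 8.36 × 1.8 = 15.05.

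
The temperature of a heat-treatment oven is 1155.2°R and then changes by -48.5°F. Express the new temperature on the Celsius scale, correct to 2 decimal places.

Initial temperature in Celsius: (1155.2 - 491.67) × 5/9 = 368.6278°C.
The 48.5°F change is an interval, so only the factor 5/9 applies: -48.5 × 5/9 = -26.9444°C.
Final Celsius temperature: 368.6278 - 26.9444 = 341.6833°C.

341.68°C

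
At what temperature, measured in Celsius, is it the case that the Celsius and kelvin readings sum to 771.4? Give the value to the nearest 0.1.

Let C be the Celsius reading. The kelvin reading is K = 1·C + 273.15.
Require C + K = 771.4: (2)·C + 273.15 = 771.4.
C = (771.4 - 273.15) / (2) = 249.1.

249.1°C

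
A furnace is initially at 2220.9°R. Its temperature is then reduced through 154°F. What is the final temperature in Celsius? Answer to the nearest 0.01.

875.13°C

Initial temperature in Celsius: (2220.9 - 491.67) × 5/9 = 960.6833°C.
The 154°F change is an interval, so only the factor 5/9 applies: -154 × 5/9 = -85.5556°C.
Final Celsius temperature: 960.6833 - 85.5556 = 875.1278°C.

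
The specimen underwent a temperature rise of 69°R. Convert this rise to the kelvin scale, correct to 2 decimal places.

Only the scale ratio 5/9 matters for a change in temperature.
69 × 5/9 = 38.33.

38.33 K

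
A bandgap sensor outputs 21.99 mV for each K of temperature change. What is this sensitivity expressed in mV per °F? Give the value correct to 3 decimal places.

12.217 mV per °F

Since only a temperature interval is involved, the additive offset between the scales drops out.
A change of 1°F is a change of 5/9 K, so per °F the value is 21.99 × 5/9 = 12.217.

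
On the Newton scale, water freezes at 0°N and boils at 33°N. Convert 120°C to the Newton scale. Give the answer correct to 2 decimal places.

Linearly onto the Newton scale: 0 + (120.0000 / 100) × (33 - 0) = 39.60°N.

39.60°N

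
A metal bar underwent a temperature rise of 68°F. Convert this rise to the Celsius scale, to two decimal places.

37.78°C

Only the scale ratio 5/9 matters for a change in temperature.
68 × 5/9 = 37.78.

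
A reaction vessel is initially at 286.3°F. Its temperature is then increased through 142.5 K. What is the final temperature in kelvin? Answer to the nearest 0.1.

556.9 K

Initial temperature in Celsius: (286.3 - 32) × 5/9 = 141.2778°C.
The 142.5 K change is an interval; Kelvin and Celsius degrees are the same size, so ΔC = +142.5°C.
Final Celsius temperature: 141.2778 + 142.5000 = 283.7778°C.
In kelvin: 283.7778 + 273.15 = 556.9 K.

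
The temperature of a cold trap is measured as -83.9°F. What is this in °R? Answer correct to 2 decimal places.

In Celsius: (-83.9 - 32) × 5/9 = -64.3889°C.
In Rankine: -64.3889 × 1.8 + 491.67 = 375.77°R.

375.77°R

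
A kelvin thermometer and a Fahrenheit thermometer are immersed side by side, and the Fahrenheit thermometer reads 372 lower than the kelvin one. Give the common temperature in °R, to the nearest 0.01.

197.26°R

Let x be the kelvin reading; then the Fahrenheit reading is 1.8·x - 459.67.
(1.8·x - 459.67) - x = -372  ⇒  (0.8)·x = 87.67  ⇒  x = 109.5875 K.
In Celsius: 109.5875 - 273.15 = -163.5625°C.
In Rankine: -163.5625 × 1.8 + 491.67 = 197.26°R.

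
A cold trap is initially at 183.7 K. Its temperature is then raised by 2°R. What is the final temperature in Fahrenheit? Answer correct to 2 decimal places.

Initial temperature in Celsius: 183.7 - 273.15 = -89.4500°C.
The 2°R change is an interval, so only the factor 5/9 applies: +2 × 5/9 = +1.1111°C.
Final Celsius temperature: -89.4500 + 1.1111 = -88.3389°C.
In Fahrenheit: -88.3389 × 1.8 + 32 = -127.01°F.

-127.01°F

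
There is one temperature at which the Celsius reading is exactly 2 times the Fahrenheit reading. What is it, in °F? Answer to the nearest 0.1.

Let F be the Fahrenheit reading. The Celsius reading is C = 5/9·F - 17.7778.
Require C = 2·F: 5/9·F - 17.7778 = 2·F.
(-13/9)·F = 17.7778  ⇒  F = -12.3.

-12.3°F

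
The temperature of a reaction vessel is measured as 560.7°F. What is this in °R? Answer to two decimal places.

1020.37°R

In Celsius: (560.7 - 32) × 5/9 = 293.7222°C.
In Rankine: 293.7222 × 1.8 + 491.67 = 1020.37°R.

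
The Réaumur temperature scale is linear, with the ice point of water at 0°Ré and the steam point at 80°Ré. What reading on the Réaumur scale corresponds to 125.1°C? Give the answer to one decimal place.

100.1°Ré

Linearly onto the Réaumur scale: 0 + (125.1000 / 100) × (80 - 0) = 100.1°Ré.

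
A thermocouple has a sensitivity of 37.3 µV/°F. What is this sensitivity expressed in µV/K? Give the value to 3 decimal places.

67.140 µV/K

The quantity depends on a temperature interval, so only the ratio of degree sizes applies; the offset between the scales is irrelevant.
A change of 1 K is a change of 1.8°F, so per K the value is 37.3 × 1.8 = 67.140.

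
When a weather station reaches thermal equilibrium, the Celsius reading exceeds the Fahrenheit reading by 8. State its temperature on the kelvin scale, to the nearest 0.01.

223.15 K

Let x be the Fahrenheit reading; then the Celsius reading is 5/9·x - 17.7778.
(5/9·x - 17.7778) - x = 8  ⇒  (-4/9)·x = 25.7778  ⇒  x = -58.0000°F.
In Celsius: (-58 - 32) × 5/9 = -50.0000°C.
In kelvin: -50.0000 + 273.15 = 223.15 K.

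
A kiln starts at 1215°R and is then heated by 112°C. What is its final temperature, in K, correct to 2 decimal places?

787.00 K

Initial temperature in Celsius: (1215 - 491.67) × 5/9 = 401.8500°C.
Final Celsius temperature: 401.8500 + 112.0000 = 513.8500°C.
In kelvin: 513.8500 + 273.15 = 787.00 K.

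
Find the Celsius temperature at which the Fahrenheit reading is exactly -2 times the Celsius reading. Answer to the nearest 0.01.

Let C be the Celsius reading. The Fahrenheit reading is F = 1.8·C + 32.
Require F = -2·C: 1.8·C + 32 = -2·C.
(3.8)·C = -32  ⇒  C = -8.42.

-8.42°C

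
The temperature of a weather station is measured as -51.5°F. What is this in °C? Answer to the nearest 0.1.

-46.4°C

In Celsius: (-51.5 - 32) × 5/9 = -46.3889°C.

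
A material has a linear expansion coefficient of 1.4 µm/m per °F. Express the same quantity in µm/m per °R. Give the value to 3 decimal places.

The quantity depends on a temperature interval, so only the ratio of degree sizes applies; the offset between the scales is irrelevant.
A change of 1°R is a change of 1°F, so per °R the value is 1.4 × 1 = 1.400.

1.400 µm/m per °R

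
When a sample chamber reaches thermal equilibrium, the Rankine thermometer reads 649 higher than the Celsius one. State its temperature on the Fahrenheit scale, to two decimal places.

Let x be the Celsius reading; then the Rankine reading is 1.8·x + 491.67.
(1.8·x + 491.67) - x = 649  ⇒  (0.8)·x = 157.33  ⇒  x = 196.6625°C.
In Fahrenheit: 196.6625 × 1.8 + 32 = 385.99°F.

385.99°F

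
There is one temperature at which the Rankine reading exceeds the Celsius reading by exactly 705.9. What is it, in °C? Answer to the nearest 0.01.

267.79°C

Let C be the Celsius reading. The Rankine reading is R = 1.8·C + 491.67.
Require R - C = 705.9: (0.8)·C + 491.67 = 705.9.
C = (705.9 - 491.67) / (0.8) = 267.79.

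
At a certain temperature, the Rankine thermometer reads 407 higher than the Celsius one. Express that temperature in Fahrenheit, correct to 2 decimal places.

-158.51°F

Let x be the Celsius reading; then the Rankine reading is 1.8·x + 491.67.
(1.8·x + 491.67) - x = 407  ⇒  (0.8)·x = -84.67  ⇒  x = -105.8375°C.
In Fahrenheit: -105.8375 × 1.8 + 32 = -158.51°F.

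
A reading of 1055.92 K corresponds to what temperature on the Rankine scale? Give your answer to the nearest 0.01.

In Celsius: 1055.92 - 273.15 = 782.7700°C.
In Rankine: 782.7700 × 1.8 + 491.67 = 1900.66°R.

1900.66°R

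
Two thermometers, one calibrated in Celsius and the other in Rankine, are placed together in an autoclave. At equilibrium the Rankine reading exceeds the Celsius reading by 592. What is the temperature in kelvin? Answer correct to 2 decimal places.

Let x be the Celsius reading; then the Rankine reading is 1.8·x + 491.67.
(1.8·x + 491.67) - x = 592  ⇒  (0.8)·x = 100.33  ⇒  x = 125.4125°C.
In kelvin: 125.4125 + 273.15 = 398.56 K.

398.56 K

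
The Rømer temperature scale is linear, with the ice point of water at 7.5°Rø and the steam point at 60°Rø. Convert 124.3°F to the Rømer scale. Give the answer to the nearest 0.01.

First in Celsius: (124.3 - 32) × 5/9 = 51.2778°C.
Linearly onto the Rømer scale: 7.5 + (51.2778 / 100) × (60 - 7.5) = 34.42°Rø.

34.42°Rø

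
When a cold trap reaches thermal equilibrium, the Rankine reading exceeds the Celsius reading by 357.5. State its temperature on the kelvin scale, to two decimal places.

Let x be the Rankine reading; then the Celsius reading is 5/9·x - 273.15.
(5/9·x - 273.15) - x = -357.5  ⇒  (-4/9)·x = -84.35  ⇒  x = 189.7875°R.
In Celsius: (189.7875 - 491.67) × 5/9 = -167.7125°C.
In kelvin: -167.7125 + 273.15 = 105.44 K.

105.44 K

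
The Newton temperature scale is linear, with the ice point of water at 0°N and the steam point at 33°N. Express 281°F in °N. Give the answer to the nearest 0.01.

First in Celsius: (281 - 32) × 5/9 = 138.3333°C.
Linearly onto the Newton scale: 0 + (138.3333 / 100) × (33 - 0) = 45.65°N.

45.65°N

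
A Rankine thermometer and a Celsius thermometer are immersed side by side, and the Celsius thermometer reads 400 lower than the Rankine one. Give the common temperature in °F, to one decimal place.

-174.3°F

Let x be the Rankine reading; then the Celsius reading is 5/9·x - 273.15.
(5/9·x - 273.15) - x = -400  ⇒  (-4/9)·x = -126.85  ⇒  x = 285.4125°R.
In Celsius: (285.4125 - 491.67) × 5/9 = -114.5875°C.
In Fahrenheit: -114.5875 × 1.8 + 32 = -174.3°F.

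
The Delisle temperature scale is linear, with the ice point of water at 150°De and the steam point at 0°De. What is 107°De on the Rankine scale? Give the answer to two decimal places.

543.27°R

Linear interpolation between the fixed points: C = (107 - 150) × 100 / (0 - 150) = 28.6667°C.
Then 28.6667 × 1.8 + 491.67 = 543.27°R.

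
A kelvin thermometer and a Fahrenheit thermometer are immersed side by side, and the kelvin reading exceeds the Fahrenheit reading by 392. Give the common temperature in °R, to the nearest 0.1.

152.3°R

Let x be the kelvin reading; then the Fahrenheit reading is 1.8·x - 459.67.
(1.8·x - 459.67) - x = -392  ⇒  (0.8)·x = 67.67  ⇒  x = 84.5875 K.
In Celsius: 84.5875 - 273.15 = -188.5625°C.
In Rankine: -188.5625 × 1.8 + 491.67 = 152.3°R.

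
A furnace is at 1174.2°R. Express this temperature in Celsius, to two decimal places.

379.18°C

In Celsius: (1174.2 - 491.67) × 5/9 = 379.1833°C.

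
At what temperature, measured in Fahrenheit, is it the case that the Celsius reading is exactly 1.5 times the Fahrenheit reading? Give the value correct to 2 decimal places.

Let F be the Fahrenheit reading. The Celsius reading is C = 5/9·F - 17.7778.
Require C = 1.5·F: 5/9·F - 17.7778 = 1.5·F.
(-17/18)·F = 17.7778  ⇒  F = -18.82.

-18.82°F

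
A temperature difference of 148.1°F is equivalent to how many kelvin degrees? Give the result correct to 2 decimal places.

Only the scale ratio 5/9 matters for a change in temperature.
148.1 × 5/9 = 82.28.

82.28 K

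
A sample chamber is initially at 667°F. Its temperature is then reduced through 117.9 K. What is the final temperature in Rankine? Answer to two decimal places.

914.45°R

Initial temperature in Celsius: (667 - 32) × 5/9 = 352.7778°C.
The 117.9 K change is an interval; Kelvin and Celsius degrees are the same size, so ΔC = -117.9°C.
Final Celsius temperature: 352.7778 - 117.9000 = 234.8778°C.
In Rankine: 234.8778 × 1.8 + 491.67 = 914.45°R.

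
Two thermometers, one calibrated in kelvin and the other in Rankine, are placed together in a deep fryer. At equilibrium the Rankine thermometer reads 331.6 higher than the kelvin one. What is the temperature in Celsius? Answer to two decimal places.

141.35°C

Let x be the kelvin reading; then the Rankine reading is 1.8·x.
(1.8·x) - x = 331.6  ⇒  (0.8)·x = 331.6  ⇒  x = 414.5000 K.
In Celsius: 414.5 - 273.15 = 141.35°C.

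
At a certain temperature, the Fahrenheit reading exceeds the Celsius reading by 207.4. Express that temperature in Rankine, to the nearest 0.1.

Let x be the Celsius reading; then the Fahrenheit reading is 1.8·x + 32.
(1.8·x + 32) - x = 207.4  ⇒  (0.8)·x = 175.4  ⇒  x = 219.2500°C.
In Rankine: 219.2500 × 1.8 + 491.67 = 886.3°R.

886.3°R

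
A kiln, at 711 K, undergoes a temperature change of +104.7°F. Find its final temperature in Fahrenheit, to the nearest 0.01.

924.83°F

Initial temperature in Celsius: 711 - 273.15 = 437.8500°C.
The 104.7°F change is an interval, so only the factor 5/9 applies: +104.7 × 5/9 = +58.1667°C.
Final Celsius temperature: 437.8500 + 58.1667 = 496.0167°C.
In Fahrenheit: 496.0167 × 1.8 + 32 = 924.83°F.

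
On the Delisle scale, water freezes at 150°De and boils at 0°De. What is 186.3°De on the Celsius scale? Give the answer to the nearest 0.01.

-24.20°C

Linear interpolation between the fixed points: C = (186.3 - 150) × 100 / (0 - 150) = -24.2000°C.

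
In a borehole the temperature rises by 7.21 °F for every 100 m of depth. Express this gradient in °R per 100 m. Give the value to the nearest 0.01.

7.21 °R/100 m

The quantity depends on a temperature interval, so only the ratio of degree sizes applies; the offset between the scales is irrelevant.
A change of 1°F is a change of 1°R, so 7.21 × 1 = 7.21.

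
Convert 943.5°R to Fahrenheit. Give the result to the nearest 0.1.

In Celsius: (943.5 - 491.67) × 5/9 = 251.0167°C.
In Fahrenheit: 251.0167 × 1.8 + 32 = 483.8°F.

483.8°F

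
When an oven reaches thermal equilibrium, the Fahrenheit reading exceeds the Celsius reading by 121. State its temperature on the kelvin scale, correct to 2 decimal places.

384.40 K

Let x be the Fahrenheit reading; then the Celsius reading is 5/9·x - 17.7778.
(5/9·x - 17.7778) - x = -121  ⇒  (-4/9)·x = -103.222  ⇒  x = 232.2500°F.
In Celsius: (232.25 - 32) × 5/9 = 111.2500°C.
In kelvin: 111.2500 + 273.15 = 384.40 K.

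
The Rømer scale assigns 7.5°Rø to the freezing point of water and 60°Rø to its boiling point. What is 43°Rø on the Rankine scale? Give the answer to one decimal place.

Linear interpolation between the fixed points: C = (43 - 7.5) × 100 / (60 - 7.5) = 67.6190°C.
Then 67.6190 × 1.8 + 491.67 = 613.4°R.

613.4°R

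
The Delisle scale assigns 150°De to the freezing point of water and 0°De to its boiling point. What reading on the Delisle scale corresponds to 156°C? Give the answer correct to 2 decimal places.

Linearly onto the Delisle scale: 150 + (156.0000 / 100) × (0 - 150) = -84.00°De.

-84.00°De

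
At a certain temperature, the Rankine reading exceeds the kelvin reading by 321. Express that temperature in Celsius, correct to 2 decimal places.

Let x be the kelvin reading; then the Rankine reading is 1.8·x.
(1.8·x) - x = 321  ⇒  (0.8)·x = 321  ⇒  x = 401.2500 K.
In Celsius: 401.25 - 273.15 = 128.10°C.

128.10°C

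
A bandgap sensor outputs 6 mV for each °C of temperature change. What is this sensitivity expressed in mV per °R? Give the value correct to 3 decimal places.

Since only a temperature interval is involved, the additive offset between the scales drops out.
A change of 1°R is a change of 5/9°C, so per °R the value is 6 × 5/9 = 3.333.

3.333 mV per °R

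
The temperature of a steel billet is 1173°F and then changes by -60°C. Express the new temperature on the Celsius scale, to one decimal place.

573.9°C

Initial temperature in Celsius: (1173 - 32) × 5/9 = 633.8889°C.
Final Celsius temperature: 633.8889 - 60.0000 = 573.8889°C.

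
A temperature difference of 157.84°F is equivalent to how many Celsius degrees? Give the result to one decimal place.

Only the scale ratio 5/9 matters for a change in temperature.
157.84 × 5/9 = 87.7.

87.7°C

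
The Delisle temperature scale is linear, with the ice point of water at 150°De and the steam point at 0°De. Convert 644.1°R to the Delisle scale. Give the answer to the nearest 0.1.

23.0°De

First in Celsius: (644.1 - 491.67) × 5/9 = 84.6833°C.
Linearly onto the Delisle scale: 150 + (84.6833 / 100) × (0 - 150) = 23.0°De.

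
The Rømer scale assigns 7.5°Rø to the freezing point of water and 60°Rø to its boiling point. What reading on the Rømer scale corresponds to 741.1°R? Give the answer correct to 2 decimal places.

First in Celsius: (741.1 - 491.67) × 5/9 = 138.5722°C.
Linearly onto the Rømer scale: 7.5 + (138.5722 / 100) × (60 - 7.5) = 80.25°Rø.

80.25°Rø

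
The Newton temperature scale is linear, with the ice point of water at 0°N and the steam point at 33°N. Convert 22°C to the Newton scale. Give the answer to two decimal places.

Linearly onto the Newton scale: 0 + (22.0000 / 100) × (33 - 0) = 7.26°N.

7.26°N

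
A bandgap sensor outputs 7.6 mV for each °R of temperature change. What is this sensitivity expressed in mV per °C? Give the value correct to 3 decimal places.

The quantity depends on a temperature interval, so only the ratio of degree sizes applies; the offset between the scales is irrelevant.
A change of 1°C is a change of 1.8°R, so per °C the value is 7.6 × 1.8 = 13.680.

13.680 mV per °C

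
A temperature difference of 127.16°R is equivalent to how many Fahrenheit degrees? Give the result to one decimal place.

127.2°F

Rankine and Fahrenheit degrees are the same size, so the interval is unchanged: 127.2.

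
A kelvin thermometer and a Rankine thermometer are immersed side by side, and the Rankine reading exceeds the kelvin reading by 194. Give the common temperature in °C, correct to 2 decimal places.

-30.65°C

Let x be the kelvin reading; then the Rankine reading is 1.8·x.
(1.8·x) - x = 194  ⇒  (0.8)·x = 194  ⇒  x = 242.5000 K.
In Celsius: 242.5 - 273.15 = -30.65°C.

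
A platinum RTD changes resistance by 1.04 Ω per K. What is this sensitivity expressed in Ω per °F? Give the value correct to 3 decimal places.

0.578 Ω per °F

The quantity depends on a temperature interval, so only the ratio of degree sizes applies; the offset between the scales is irrelevant.
A change of 1°F is a change of 5/9 K, so per °F the value is 1.04 × 5/9 = 0.578.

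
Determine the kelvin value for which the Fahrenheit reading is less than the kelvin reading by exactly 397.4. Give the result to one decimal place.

77.8 K

Let K be the kelvin reading. The Fahrenheit reading is F = 1.8·K - 459.67.
Require F - K = -397.4: (0.8)·K - 459.67 = -397.4.
K = (-397.4 + 459.67) / (0.8) = 77.8.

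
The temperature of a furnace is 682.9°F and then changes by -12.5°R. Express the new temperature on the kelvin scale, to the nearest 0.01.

627.82 K

Initial temperature in Celsius: (682.9 - 32) × 5/9 = 361.6111°C.
The 12.5°R change is an interval, so only the factor 5/9 applies: -12.5 × 5/9 = -6.9444°C.
Final Celsius temperature: 361.6111 - 6.9444 = 354.6667°C.
In kelvin: 354.6667 + 273.15 = 627.82 K.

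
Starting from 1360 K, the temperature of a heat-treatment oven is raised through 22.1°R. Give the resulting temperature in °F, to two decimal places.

2010.43°F

Initial temperature in Celsius: 1360 - 273.15 = 1086.8500°C.
The 22.1°R change is an interval, so only the factor 5/9 applies: +22.1 × 5/9 = +12.2778°C.
Final Celsius temperature: 1086.8500 + 12.2778 = 1099.1278°C.
In Fahrenheit: 1099.1278 × 1.8 + 32 = 2010.43°F.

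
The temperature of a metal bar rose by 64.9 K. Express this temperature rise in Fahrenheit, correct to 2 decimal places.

116.82°F

An interval of 1 K corresponds to 1.8°F.
64.9 × 1.8 = 116.82.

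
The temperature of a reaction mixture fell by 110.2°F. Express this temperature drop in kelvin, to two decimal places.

61.22 K

For a temperature interval the offset drops out; only the factor 5/9 applies.
110.2 × 5/9 = 61.22.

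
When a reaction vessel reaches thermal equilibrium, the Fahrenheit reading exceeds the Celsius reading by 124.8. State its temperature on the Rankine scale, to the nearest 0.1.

700.5°R

Let x be the Celsius reading; then the Fahrenheit reading is 1.8·x + 32.
(1.8·x + 32) - x = 124.8  ⇒  (0.8)·x = 92.8  ⇒  x = 116.0000°C.
In Rankine: 116.0000 × 1.8 + 491.67 = 700.5°R.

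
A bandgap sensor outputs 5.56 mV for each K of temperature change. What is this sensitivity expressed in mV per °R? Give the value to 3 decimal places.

3.089 mV per °R

The quantity depends on a temperature interval, so only the ratio of degree sizes applies; the offset between the scales is irrelevant.
A change of 1°R is a change of 5/9 K, so per °R the value is 5.56 × 5/9 = 3.089.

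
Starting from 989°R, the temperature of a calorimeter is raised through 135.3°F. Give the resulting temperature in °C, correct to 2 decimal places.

Initial temperature in Celsius: (989 - 491.67) × 5/9 = 276.2944°C.
The 135.3°F change is an interval, so only the factor 5/9 applies: +135.3 × 5/9 = +75.1667°C.
Final Celsius temperature: 276.2944 + 75.1667 = 351.4611°C.

351.46°C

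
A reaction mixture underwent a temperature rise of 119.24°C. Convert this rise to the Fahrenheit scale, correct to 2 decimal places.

Only the scale ratio 1.8 matters for a change in temperature.
119.24 × 1.8 = 214.63.

214.63°F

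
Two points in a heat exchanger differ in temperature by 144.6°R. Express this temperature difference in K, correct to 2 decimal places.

80.33 K

For a temperature interval the offset drops out; only the factor 5/9 applies.
144.6 × 5/9 = 80.33.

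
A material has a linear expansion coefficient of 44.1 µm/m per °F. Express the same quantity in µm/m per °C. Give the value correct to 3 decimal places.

79.380 µm/m per °C

The quantity depends on a temperature interval, so only the ratio of degree sizes applies; the offset between the scales is irrelevant.
A change of 1°C is a change of 1.8°F, so per °C the value is 44.1 × 1.8 = 79.380.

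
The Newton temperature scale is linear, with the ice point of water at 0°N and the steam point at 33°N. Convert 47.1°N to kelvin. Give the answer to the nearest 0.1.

415.9 K

Linear interpolation between the fixed points: C = (47.1 - 0) × 100 / (33 - 0) = 142.7273°C.
Then 142.7273 + 273.15 = 415.9 K.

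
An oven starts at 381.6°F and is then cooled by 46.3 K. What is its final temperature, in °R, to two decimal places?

757.93°R

Initial temperature in Celsius: (381.6 - 32) × 5/9 = 194.2222°C.
The 46.3 K change is an interval; Kelvin and Celsius degrees are the same size, so ΔC = -46.3°C.
Final Celsius temperature: 194.2222 - 46.3000 = 147.9222°C.
In Rankine: 147.9222 × 1.8 + 491.67 = 757.93°R.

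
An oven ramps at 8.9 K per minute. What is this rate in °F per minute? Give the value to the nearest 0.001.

16.020 °F/minute

Since only a temperature interval is involved, the additive offset between the scales drops out.
A change of 1 K is a change of 1.8°F, so 8.9 × 1.8 = 16.020.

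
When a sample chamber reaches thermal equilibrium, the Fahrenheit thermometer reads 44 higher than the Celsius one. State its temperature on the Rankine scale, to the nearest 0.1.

Let x be the Celsius reading; then the Fahrenheit reading is 1.8·x + 32.
(1.8·x + 32) - x = 44  ⇒  (0.8)·x = 12  ⇒  x = 15.0000°C.
In Rankine: 15.0000 × 1.8 + 491.67 = 518.7°R.

518.7°R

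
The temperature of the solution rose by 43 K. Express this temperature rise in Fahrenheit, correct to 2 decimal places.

An interval of 1 K corresponds to 1.8°F.
43 × 1.8 = 77.40.

77.40°F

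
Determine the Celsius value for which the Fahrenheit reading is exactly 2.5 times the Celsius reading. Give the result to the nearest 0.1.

Let C be the Celsius reading. The Fahrenheit reading is F = 1.8·C + 32.
Require F = 2.5·C: 1.8·C + 32 = 2.5·C.
(-0.7)·C = -32  ⇒  C = 45.7.

45.7°C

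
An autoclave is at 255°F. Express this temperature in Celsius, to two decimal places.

In Celsius: (255 - 32) × 5/9 = 123.8889°C.

123.89°C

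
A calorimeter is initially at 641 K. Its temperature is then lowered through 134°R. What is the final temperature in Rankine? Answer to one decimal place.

Initial temperature in Celsius: 641 - 273.15 = 367.8500°C.
The 134°R change is an interval, so only the factor 5/9 applies: -134 × 5/9 = -74.4444°C.
Final Celsius temperature: 367.8500 - 74.4444 = 293.4056°C.
In Rankine: 293.4056 × 1.8 + 491.67 = 1019.8°R.

1019.8°R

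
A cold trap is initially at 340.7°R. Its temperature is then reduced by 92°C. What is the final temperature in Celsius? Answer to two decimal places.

Initial temperature in Celsius: (340.7 - 491.67) × 5/9 = -83.8722°C.
Final Celsius temperature: -83.8722 - 92.0000 = -175.8722°C.

-175.87°C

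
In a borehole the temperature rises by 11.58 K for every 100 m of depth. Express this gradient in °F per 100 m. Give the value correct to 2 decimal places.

20.84 °F/100 m

Since only a temperature interval is involved, the additive offset between the scales drops out.
A change of 1 K is a change of 1.8°F, so 11.58 × 1.8 = 20.84.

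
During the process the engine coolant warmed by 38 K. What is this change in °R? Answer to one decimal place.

68.4°R

An interval of 1 K corresponds to 1.8°R.
38 × 1.8 = 68.4.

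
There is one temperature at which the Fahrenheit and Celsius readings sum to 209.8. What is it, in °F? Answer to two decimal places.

146.30°F

Let F be the Fahrenheit reading. The Celsius reading is C = 5/9·F - 17.7778.
Require F + C = 209.8: (14/9)·F - 17.7778 = 209.8.
F = (209.8 + 17.7778) / (14/9) = 146.30.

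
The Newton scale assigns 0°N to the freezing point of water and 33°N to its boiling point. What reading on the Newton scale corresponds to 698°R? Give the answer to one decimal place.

First in Celsius: (698 - 491.67) × 5/9 = 114.6278°C.
Linearly onto the Newton scale: 0 + (114.6278 / 100) × (33 - 0) = 37.8°N.

37.8°N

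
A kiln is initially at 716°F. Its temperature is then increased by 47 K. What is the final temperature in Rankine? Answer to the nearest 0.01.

Initial temperature in Celsius: (716 - 32) × 5/9 = 380.0000°C.
The 47 K change is an interval; Kelvin and Celsius degrees are the same size, so ΔC = +47°C.
Final Celsius temperature: 380.0000 + 47.0000 = 427.0000°C.
In Rankine: 427.0000 × 1.8 + 491.67 = 1260.27°R.

1260.27°R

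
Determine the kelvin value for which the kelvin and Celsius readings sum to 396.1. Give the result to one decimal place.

Let K be the kelvin reading. The Celsius reading is C = 1·K - 273.15.
Require K + C = 396.1: (2)·K - 273.15 = 396.1.
K = (396.1 + 273.15) / (2) = 334.6.

334.6 K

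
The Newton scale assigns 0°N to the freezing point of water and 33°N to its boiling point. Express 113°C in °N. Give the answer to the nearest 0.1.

Linearly onto the Newton scale: 0 + (113.0000 / 100) × (33 - 0) = 37.3°N.

37.3°N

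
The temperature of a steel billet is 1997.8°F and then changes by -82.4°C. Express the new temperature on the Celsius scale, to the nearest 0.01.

Initial temperature in Celsius: (1997.8 - 32) × 5/9 = 1092.1111°C.
Final Celsius temperature: 1092.1111 - 82.4000 = 1009.7111°C.

1009.71°C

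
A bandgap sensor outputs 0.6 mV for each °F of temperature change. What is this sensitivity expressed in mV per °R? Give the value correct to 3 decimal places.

0.600 mV per °R

The quantity depends on a temperature interval, so only the ratio of degree sizes applies; the offset between the scales is irrelevant.
A change of 1°R is a change of 1°F, so per °R the value is 0.6 × 1 = 0.600.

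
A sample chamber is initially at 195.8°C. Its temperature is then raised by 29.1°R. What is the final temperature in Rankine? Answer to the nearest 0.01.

873.21°R

The 29.1°R change is an interval, so only the factor 5/9 applies: +29.1 × 5/9 = +16.1667°C.
Final Celsius temperature: 195.8000 + 16.1667 = 211.9667°C.
In Rankine: 211.9667 × 1.8 + 491.67 = 873.21°R.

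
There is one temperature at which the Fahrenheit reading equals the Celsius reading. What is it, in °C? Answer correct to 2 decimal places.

-40.00°C

Let C be the Celsius reading. The Fahrenheit reading is F = 1.8·C + 32.
Set F = C: 1.8·C + 32 = C.
(0.8)·C = -32  ⇒  C = -40.00.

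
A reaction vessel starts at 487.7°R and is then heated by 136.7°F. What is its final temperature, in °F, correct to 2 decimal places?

164.73°F

Initial temperature in Celsius: (487.7 - 491.67) × 5/9 = -2.2056°C.
The 136.7°F change is an interval, so only the factor 5/9 applies: +136.7 × 5/9 = +75.9444°C.
Final Celsius temperature: -2.2056 + 75.9444 = 73.7389°C.
In Fahrenheit: 73.7389 × 1.8 + 32 = 164.73°F.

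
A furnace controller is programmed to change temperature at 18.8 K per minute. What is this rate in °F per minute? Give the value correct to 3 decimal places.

The quantity depends on a temperature interval, so only the ratio of degree sizes applies; the offset between the scales is irrelevant.
A change of 1 K is a change of 1.8°F, so 18.8 × 1.8 = 33.840.

33.840 °F/minute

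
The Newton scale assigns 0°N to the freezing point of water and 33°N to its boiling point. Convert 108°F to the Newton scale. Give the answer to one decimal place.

13.9°N

First in Celsius: (108 - 32) × 5/9 = 42.2222°C.
Linearly onto the Newton scale: 0 + (42.2222 / 100) × (33 - 0) = 13.9°N.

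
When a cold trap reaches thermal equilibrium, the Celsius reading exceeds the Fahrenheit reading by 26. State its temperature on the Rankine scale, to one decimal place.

361.2°R

Let x be the Fahrenheit reading; then the Celsius reading is 5/9·x - 17.7778.
(5/9·x - 17.7778) - x = 26  ⇒  (-4/9)·x = 43.7778  ⇒  x = -98.5000°F.
In Celsius: (-98.5 - 32) × 5/9 = -72.5000°C.
In Rankine: -72.5000 × 1.8 + 491.67 = 361.2°R.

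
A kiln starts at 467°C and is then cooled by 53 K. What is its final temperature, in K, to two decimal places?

The 53 K change is an interval; Kelvin and Celsius degrees are the same size, so ΔC = -53°C.
Final Celsius temperature: 467.0000 - 53.0000 = 414.0000°C.
In kelvin: 414.0000 + 273.15 = 687.15 K.

687.15 K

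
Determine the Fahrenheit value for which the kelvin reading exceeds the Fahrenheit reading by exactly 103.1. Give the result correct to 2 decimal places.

Let F be the Fahrenheit reading. The kelvin reading is K = 5/9·F + 255.372.
Require K - F = 103.1: (-4/9)·F + 255.372 = 103.1.
F = (103.1 - 255.372) / (-4/9) = 342.61.

342.61°F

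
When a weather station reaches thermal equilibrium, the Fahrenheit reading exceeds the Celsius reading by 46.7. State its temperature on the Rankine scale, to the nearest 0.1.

Let x be the Celsius reading; then the Fahrenheit reading is 1.8·x + 32.
(1.8·x + 32) - x = 46.7  ⇒  (0.8)·x = 14.7  ⇒  x = 18.3750°C.
In Rankine: 18.3750 × 1.8 + 491.67 = 524.7°R.

524.7°R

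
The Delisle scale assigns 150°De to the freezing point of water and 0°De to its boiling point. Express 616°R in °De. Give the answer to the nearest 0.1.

First in Celsius: (616 - 491.67) × 5/9 = 69.0722°C.
Linearly onto the Delisle scale: 150 + (69.0722 / 100) × (0 - 150) = 46.4°De.

46.4°De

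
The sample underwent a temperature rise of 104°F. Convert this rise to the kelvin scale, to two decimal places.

57.78 K

Only the scale ratio 5/9 matters for a change in temperature.
104 × 5/9 = 57.78.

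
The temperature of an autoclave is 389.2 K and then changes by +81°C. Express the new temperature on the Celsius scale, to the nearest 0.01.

197.05°C

Initial temperature in Celsius: 389.2 - 273.15 = 116.0500°C.
Final Celsius temperature: 116.0500 + 81.0000 = 197.0500°C.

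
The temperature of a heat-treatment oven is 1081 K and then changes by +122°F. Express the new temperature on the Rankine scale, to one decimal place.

Initial temperature in Celsius: 1081 - 273.15 = 807.8500°C.
The 122°F change is an interval, so only the factor 5/9 applies: +122 × 5/9 = +67.7778°C.
Final Celsius temperature: 807.8500 + 67.7778 = 875.6278°C.
In Rankine: 875.6278 × 1.8 + 491.67 = 2067.8°R.

2067.8°R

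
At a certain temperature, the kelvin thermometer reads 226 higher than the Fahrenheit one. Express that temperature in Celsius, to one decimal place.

18.9°C

Let x be the Fahrenheit reading; then the kelvin reading is 5/9·x + 255.372.
(5/9·x + 255.372) - x = 226  ⇒  (-4/9)·x = -29.3722  ⇒  x = 66.0875°F.
In Celsius: (66.0875 - 32) × 5/9 = 18.9°C.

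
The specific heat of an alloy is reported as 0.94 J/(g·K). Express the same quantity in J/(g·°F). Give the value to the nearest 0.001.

The quantity depends on a temperature interval, so only the ratio of degree sizes applies; the offset between the scales is irrelevant.
A change of 1°F is a change of 5/9 K, so per °F the value is 0.94 × 5/9 = 0.522.

0.522 J/(g·°F)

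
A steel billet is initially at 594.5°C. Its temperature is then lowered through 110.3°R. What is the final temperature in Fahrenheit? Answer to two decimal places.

991.80°F

The 110.3°R change is an interval, so only the factor 5/9 applies: -110.3 × 5/9 = -61.2778°C.
Final Celsius temperature: 594.5000 - 61.2778 = 533.2222°C.
In Fahrenheit: 533.2222 × 1.8 + 32 = 991.80°F.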